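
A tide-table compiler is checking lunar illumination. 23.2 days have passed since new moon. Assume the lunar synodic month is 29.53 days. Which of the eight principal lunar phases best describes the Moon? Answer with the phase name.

θ ≈ 360° × 23.2/29.53 = 283°, which falls in the last quarter sector.

last quarter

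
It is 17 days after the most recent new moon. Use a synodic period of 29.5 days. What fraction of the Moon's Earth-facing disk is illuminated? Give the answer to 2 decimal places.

The Moon has covered 17/29.5 of its cycle, so θ ≈ 360° × 17/29.5 = 207.5°.
Illuminated fraction = (1 − cos 207.5°)/2 = (1 − (-0.887))/2 ≈ 0.944.

0.94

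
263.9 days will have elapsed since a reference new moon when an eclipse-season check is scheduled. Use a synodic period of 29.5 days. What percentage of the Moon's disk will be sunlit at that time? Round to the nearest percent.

263.9 d spans 8 complete synodic months (8 × 29.5 = 236.00 d) plus 27.90 d.
The Moon has covered 27.90/29.5 of its cycle, so θ ≈ 360° × 27.90/29.5 = 340.5°.
Illuminated fraction = (1 − cos 340.5°)/2 = (1 − 0.942)/2 ≈ 0.029, so 3%.

3%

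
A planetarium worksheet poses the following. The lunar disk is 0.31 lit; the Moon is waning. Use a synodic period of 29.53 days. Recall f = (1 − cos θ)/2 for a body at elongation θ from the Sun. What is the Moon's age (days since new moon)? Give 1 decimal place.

Invert f = (1 − cos θ)/2 to get cos θ = 1 − 2(0.31) = 0.380, hence θ₀ = arccos 0.380 = 67.7°.
Waning ⇒ past full, so θ = 360° − 67.7° = 292.3°.
At 360°/29.53 d per day, 292.3° corresponds to 23.98 days.

24.0 days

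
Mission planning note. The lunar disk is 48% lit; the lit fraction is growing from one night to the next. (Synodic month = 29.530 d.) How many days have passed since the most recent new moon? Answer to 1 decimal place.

7.2 days

Invert f = (1 − cos θ)/2 to get cos θ = 1 − 2(0.48) = 0.040, hence θ₀ = arccos 0.040 = 87.7°.
Waxing ⇒ before full, so θ = 87.7°.
Age = 29.530 × 87.7°/360° ≈ 7.19 days.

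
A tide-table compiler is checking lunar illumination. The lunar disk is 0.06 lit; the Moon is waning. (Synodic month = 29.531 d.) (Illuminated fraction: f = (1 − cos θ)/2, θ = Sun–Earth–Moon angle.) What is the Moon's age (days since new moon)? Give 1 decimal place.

Invert f = (1 − cos θ)/2 to get cos θ = 1 − 2(0.06) = 0.880, hence θ₀ = arccos 0.880 = 28.4°.
Waning ⇒ past full, so θ = 360° − 28.4° = 331.6°.
That fraction of the synodic month is 331.6/360 × 29.531 d ≈ 27.20 d.

27.2 days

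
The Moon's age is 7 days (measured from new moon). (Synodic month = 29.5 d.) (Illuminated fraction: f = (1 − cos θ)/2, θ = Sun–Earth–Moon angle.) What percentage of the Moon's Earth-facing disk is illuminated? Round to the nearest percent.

46%

The Moon has covered 7/29.5 of its cycle, so θ ≈ 360° × 7/29.5 = 85.4°.
With cos θ = 0.080, the lit fraction is (1 − 0.080)/2 ≈ 0.460, so 46%.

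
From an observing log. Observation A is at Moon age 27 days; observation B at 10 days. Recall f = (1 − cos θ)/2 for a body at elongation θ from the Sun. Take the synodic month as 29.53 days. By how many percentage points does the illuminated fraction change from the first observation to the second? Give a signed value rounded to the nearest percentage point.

+69 pp

θ₁ = 360° × 27/29.53 = 329.2°, f₁ = (1 − cos θ₁)/2 = 0.071.
θ₂ = 360° × 10/29.53 = 121.9°, f₂ = (1 − cos θ₂)/2 = 0.764.
Change = f₂ − f₁ = +0.694 → +69 percentage points.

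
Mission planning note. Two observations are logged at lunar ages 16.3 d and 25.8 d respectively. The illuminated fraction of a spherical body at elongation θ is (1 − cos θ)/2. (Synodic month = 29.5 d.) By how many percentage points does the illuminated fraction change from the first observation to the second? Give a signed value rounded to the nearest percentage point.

θ₁ = 360° × 16.3/29.5 = 198.9°, f₁ = (1 − cos θ₁)/2 = 0.973.
θ₂ = 360° × 25.8/29.5 = 314.8°, f₂ = (1 − cos θ₂)/2 = 0.147.
Change = f₂ − f₁ = -0.826 → -83 percentage points.

-83 percentage points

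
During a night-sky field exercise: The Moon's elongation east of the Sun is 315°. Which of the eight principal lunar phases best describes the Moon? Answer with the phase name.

waning crescent

315° lies in the waning crescent sector of the 8-phase cycle.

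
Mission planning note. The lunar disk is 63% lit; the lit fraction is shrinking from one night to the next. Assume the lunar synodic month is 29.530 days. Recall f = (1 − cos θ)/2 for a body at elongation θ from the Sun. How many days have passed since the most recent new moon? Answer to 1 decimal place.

20.9 days

cos θ = 1 − 2f = -0.260, giving a principal value of 105.1°.
A waning Moon lies in 180°–360°, so θ = 360° − 105.1° = 254.9°.
That fraction of the synodic month is 254.9/360 × 29.530 d ≈ 20.91 d.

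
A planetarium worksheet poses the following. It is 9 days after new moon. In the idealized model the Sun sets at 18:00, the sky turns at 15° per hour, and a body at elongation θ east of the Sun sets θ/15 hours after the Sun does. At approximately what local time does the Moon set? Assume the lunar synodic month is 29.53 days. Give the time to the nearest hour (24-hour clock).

Elongation θ = 360° × 9/29.53 ≈ 109.7°.
Delay after the Sun = 109.7° / (15°/h) ≈ 7.31 h.
18:00 + 7.31 h ≈ 01:19 → 01:00 to the nearest hour.

01:00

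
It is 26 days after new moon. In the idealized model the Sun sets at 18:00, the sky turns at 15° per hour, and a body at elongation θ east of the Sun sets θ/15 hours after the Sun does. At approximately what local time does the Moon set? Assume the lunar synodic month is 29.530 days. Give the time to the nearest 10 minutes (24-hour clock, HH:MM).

The Moon has covered 26/29.530 of its cycle, so θ ≈ 360° × 26/29.530 = 317.0°.
Delay after the Sun = 317.0° / (15°/h) ≈ 21.13 h.
18:00 + 21.131 h ≈ 15:08 → 15:10 to the nearest ten minutes.

15:10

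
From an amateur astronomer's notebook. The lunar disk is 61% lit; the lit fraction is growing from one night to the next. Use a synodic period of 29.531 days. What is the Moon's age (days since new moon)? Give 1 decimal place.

8.4 days

cos θ = 1 − 2f = -0.220, giving a principal value of 102.7°.
Waxing ⇒ before full, so θ = 102.7°.
At 360°/29.531 d per day, 102.7° corresponds to 8.43 days.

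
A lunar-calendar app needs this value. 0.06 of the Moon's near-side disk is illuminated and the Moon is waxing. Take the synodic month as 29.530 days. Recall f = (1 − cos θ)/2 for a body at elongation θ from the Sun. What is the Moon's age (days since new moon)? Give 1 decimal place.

From f = (1 − cos θ)/2: cos θ = 1 − 2×0.06 = 0.880; arccos → 28.4°.
Waxing ⇒ before full, so θ = 28.4°.
At 360°/29.530 d per day, 28.4° corresponds to 2.33 days.

2.3 days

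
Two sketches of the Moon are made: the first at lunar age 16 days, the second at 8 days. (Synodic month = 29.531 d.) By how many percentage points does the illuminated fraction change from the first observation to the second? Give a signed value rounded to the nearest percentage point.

-42 pp

θ₁ = 360° × 16/29.531 = 195.0°, f₁ = (1 − cos θ₁)/2 = 0.983.
θ₂ = 360° × 8/29.531 = 97.5°, f₂ = (1 − cos θ₂)/2 = 0.565.
Change = f₂ − f₁ = -0.417 → -42 percentage points.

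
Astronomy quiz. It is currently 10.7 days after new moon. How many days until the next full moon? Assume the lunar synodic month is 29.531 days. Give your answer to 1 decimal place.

Full moon occurs at elongation 180°, i.e. at age 29.531 × 180/360 = 14.765 d.
That is 14.765 − 10.7 = 4.066 days ahead.

4.1 days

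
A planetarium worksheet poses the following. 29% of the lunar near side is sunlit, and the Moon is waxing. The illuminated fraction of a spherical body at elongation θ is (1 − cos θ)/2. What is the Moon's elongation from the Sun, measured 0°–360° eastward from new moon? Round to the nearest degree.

65°

cos θ = 1 − 2f = 0.420, giving a principal value of 65.2°.
Before full moon the principal value applies: θ = 65.2°.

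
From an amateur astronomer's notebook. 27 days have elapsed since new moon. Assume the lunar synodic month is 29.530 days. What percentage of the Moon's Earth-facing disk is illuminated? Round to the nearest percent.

The Moon has covered 27/29.530 of its cycle, so θ ≈ 360° × 27/29.530 = 329.2°.
cos 329.2° = 0.859, so f = (1 − 0.859)/2 = 0.071, so 7%.

7%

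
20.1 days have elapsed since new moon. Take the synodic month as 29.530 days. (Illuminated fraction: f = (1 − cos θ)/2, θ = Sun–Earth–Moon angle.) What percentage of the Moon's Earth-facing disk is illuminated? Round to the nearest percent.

71%

Elongation θ = 360° × 20.1/29.530 ≈ 245.0°.
With cos θ = (-0.422), the lit fraction is (1 − (-0.422))/2 ≈ 0.711, so 71%.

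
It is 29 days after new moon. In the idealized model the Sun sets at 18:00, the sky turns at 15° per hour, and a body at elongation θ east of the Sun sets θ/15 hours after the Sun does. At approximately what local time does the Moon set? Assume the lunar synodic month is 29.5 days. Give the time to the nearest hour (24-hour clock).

Elongation θ = 360° × 29/29.5 ≈ 353.9°.
At 15° of sky rotation per hour, 353.9° corresponds to a 23.59 h lag.
18:00 + 23.59 h ≈ 17:36 → 18:00 to the nearest hour.

18:00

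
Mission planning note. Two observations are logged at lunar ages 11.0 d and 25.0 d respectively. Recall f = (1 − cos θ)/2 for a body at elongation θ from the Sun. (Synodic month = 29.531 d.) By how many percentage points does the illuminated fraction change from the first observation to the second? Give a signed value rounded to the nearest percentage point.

-63 pp

θ₁ = 360° × 11.0/29.531 = 134.1°, f₁ = (1 − cos θ₁)/2 = 0.848.
θ₂ = 360° × 25.0/29.531 = 304.8°, f₂ = (1 − cos θ₂)/2 = 0.215.
Change = f₂ − f₁ = -0.633 → -63 percentage points.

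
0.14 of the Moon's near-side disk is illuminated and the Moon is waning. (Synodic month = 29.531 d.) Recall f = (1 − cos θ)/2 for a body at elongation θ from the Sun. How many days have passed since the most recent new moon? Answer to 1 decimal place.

25.9 days

cos θ = 1 − 2f = 0.720, giving a principal value of 43.9°.
Waning ⇒ past full, so θ = 360° − 43.9° = 316.1°.
That fraction of the synodic month is 316.1/360 × 29.531 d ≈ 25.93 d.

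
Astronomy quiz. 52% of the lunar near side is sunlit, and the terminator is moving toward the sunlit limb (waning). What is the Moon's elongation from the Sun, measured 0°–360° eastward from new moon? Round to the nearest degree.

From f = (1 − cos θ)/2: cos θ = 1 − 2×0.52 = -0.040; arccos → 92.3°.
Since the Moon is past full (waning), take the reflex angle: θ = 360° − 92.3° = 267.7°.

268°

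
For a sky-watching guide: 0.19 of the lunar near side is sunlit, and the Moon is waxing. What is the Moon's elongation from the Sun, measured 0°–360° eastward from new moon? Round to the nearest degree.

cos θ = 1 − 2f = 0.620, giving a principal value of 51.7°.
Waxing ⇒ before full, so θ = 51.7°.

52°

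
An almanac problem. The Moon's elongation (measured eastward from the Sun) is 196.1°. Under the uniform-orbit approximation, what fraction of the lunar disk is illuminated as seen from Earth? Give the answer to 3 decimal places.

0.980

cos 196.1° = (-0.961), so f = (1 − (-0.961))/2 = 0.980.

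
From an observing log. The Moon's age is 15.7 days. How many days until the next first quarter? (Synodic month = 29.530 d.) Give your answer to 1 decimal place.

21.2 days

First quarter occurs at elongation 90°, i.e. at age 29.530 × 90/360 = 7.383 d.
This lunation's first quarter (7.383 d) has passed, so add one period: 36.913 − 15.7 = 21.213 days.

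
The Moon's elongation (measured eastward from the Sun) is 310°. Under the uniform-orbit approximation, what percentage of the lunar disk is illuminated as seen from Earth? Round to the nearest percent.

18%

cos 310° = 0.643, so f = (1 − 0.643)/2 = 0.179, i.e. 18%.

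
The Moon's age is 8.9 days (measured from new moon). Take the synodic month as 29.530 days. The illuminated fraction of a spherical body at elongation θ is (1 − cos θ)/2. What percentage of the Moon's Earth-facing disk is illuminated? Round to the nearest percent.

The Moon has covered 8.9/29.530 of its cycle, so θ ≈ 360° × 8.9/29.530 = 108.5°.
Illuminated fraction = (1 − cos 108.5°)/2 = (1 − (-0.317))/2 ≈ 0.659, so 66%.

66%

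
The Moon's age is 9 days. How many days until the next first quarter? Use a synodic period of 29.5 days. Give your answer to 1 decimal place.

27.9 days

First quarter occurs at elongation 90°, i.e. at age 29.5 × 90/360 = 7.375 d.
Already past this cycle's first quarter; the next is at 7.375 + 29.5 = 36.875 d, so 36.875 − 9 = 27.875 days.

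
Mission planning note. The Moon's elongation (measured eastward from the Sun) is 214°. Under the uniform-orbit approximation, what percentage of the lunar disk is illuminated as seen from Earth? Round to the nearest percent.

91%

Half-versine of 214°: (1 − (-0.829))/2 = 0.915, i.e. 91%.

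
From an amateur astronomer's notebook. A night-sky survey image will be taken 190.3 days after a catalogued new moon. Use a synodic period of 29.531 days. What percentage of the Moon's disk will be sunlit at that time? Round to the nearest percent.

190.3 d spans 6 complete synodic months (6 × 29.531 = 177.19 d) plus 13.11 d.
Elongation θ = 360° × 13.11/29.531 ≈ 159.9°.
cos 159.9° = (-0.939), so f = (1 − (-0.939))/2 = 0.969, so 97%.

97%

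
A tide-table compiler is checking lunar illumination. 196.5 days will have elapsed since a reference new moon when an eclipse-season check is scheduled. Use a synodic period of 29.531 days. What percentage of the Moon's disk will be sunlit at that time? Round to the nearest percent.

78%

Reduce mod P: 196.5 − 6×29.531 = 19.31 d into the current lunation.
Elongation θ = 360° × 19.31/29.531 ≈ 235.4°.
cos 235.4° = (-0.567), so f = (1 − (-0.567))/2 = 0.784, so 78%.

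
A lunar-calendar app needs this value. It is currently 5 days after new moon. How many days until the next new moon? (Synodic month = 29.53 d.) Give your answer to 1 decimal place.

24.5 days

One full lunation from the last new moon is 29.53 d; remaining = 29.53 − 5 = 24.530 d.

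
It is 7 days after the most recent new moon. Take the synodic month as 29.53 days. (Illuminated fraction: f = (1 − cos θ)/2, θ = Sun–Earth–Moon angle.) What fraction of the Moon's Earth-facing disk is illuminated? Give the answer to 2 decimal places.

0.46

The Moon has covered 7/29.53 of its cycle, so θ ≈ 360° × 7/29.53 = 85.3°.
Illuminated fraction = (1 − cos 85.3°)/2 = (1 − 0.081)/2 ≈ 0.459.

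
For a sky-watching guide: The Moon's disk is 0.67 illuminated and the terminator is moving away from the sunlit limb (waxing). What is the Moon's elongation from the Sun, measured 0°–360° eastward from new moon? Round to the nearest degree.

110°

From f = (1 − cos θ)/2: cos θ = 1 − 2×0.67 = -0.340; arccos → 109.9°.
Before full moon the principal value applies: θ = 109.9°.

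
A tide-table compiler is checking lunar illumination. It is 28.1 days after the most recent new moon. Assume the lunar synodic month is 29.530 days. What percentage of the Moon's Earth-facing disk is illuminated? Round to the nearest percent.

Phase angle: θ = 360°·(28.1 d)/(29.530 d) = 342.6°.
cos 342.6° = 0.954, so f = (1 − 0.954)/2 = 0.023, so 2%.

2%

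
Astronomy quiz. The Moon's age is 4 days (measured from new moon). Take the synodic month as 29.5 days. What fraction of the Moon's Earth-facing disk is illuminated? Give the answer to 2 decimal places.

Phase angle: θ = 360°·(4 d)/(29.5 d) = 48.8°.
cos 48.8° = 0.659, so f = (1 − 0.659)/2 = 0.171.

0.17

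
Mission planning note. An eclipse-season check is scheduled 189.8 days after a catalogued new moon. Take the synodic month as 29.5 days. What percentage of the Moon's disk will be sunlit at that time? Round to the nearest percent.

189.8 d spans 6 complete synodic months (6 × 29.5 = 177.00 d) plus 12.80 d.
Phase angle: θ = 360°·(12.80 d)/(29.5 d) = 156.2°.
cos 156.2° = (-0.915), so f = (1 − (-0.915))/2 = 0.957, so 96%.

96%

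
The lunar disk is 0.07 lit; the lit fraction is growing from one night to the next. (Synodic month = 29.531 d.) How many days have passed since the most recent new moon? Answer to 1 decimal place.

2.5 days

From f = (1 − cos θ)/2: cos θ = 1 − 2×0.07 = 0.860; arccos → 30.7°.
The Moon is waxing (0°–180°), so θ = 30.7° directly.
That fraction of the synodic month is 30.7/360 × 29.531 d ≈ 2.52 d.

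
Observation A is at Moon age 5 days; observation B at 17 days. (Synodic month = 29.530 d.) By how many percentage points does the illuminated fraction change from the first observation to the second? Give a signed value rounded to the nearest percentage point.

+69 percentage points

First observation: θ = 360°·5/29.530 = 61.0°, so f = 0.257.
Second observation: θ = 207.2°, f = 0.945.
Δf = 0.945 − 0.257 = +0.687, i.e. +69 pp.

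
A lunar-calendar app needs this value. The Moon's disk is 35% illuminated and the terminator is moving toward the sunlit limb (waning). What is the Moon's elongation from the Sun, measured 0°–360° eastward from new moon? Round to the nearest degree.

287°

cos θ = 1 − 2f = 0.300, giving a principal value of 72.5°.
A waning Moon lies in 180°–360°, so θ = 360° − 72.5° = 287.5°.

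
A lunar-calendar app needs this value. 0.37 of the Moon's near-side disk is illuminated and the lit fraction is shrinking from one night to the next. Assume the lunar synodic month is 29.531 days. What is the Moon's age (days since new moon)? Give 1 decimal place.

23.4 days

Invert f = (1 − cos θ)/2 to get cos θ = 1 − 2(0.37) = 0.260, hence θ₀ = arccos 0.260 = 74.9°.
A waning Moon lies in 180°–360°, so θ = 360° − 74.9° = 285.1°.
Age = 29.531 × 285.1°/360° ≈ 23.38 days.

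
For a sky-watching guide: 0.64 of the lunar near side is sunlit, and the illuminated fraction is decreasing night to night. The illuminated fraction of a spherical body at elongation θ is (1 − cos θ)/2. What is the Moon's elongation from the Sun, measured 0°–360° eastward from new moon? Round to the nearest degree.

254°

cos θ = 1 − 2f = -0.280, giving a principal value of 106.3°.
Since the Moon is past full (waning), take the reflex angle: θ = 360° − 106.3° = 253.7°.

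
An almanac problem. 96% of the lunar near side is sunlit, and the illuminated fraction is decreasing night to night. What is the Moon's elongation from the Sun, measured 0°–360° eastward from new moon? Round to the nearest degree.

Invert f = (1 − cos θ)/2 to get cos θ = 1 − 2(0.96) = -0.920, hence θ₀ = arccos -0.920 = 156.9°.
A waning Moon lies in 180°–360°, so θ = 360° − 156.9° = 203.1°.

203°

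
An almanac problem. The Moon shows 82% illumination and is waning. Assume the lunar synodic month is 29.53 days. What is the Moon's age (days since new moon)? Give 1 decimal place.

cos θ = 1 − 2f = -0.640, giving a principal value of 129.8°.
Since the Moon is past full (waning), take the reflex angle: θ = 360° − 129.8° = 230.2°.
Age = 29.53 × 230.2°/360° ≈ 18.88 days.

18.9 days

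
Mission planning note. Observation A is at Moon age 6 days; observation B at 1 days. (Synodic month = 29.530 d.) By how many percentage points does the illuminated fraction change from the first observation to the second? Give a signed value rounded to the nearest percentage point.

First observation: θ = 360°·6/29.530 = 73.1°, so f = 0.355.
Second observation: θ = 12.2°, f = 0.011.
Δf = 0.011 − 0.355 = -0.344, i.e. -34 pp.

-34 percentage points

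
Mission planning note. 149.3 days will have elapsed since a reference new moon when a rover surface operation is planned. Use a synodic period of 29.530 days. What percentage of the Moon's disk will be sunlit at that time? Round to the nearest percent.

149.3 d spans 5 complete synodic months (5 × 29.530 = 147.65 d) plus 1.65 d.
Elongation θ = 360° × 1.65/29.530 ≈ 20.1°.
With cos θ = 0.939, the lit fraction is (1 − 0.939)/2 ≈ 0.030, so 3%.

3%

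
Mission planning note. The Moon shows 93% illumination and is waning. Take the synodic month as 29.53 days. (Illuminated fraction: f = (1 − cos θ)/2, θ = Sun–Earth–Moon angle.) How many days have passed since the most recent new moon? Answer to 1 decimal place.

17.3 days

From f = (1 − cos θ)/2: cos θ = 1 − 2×0.93 = -0.860; arccos → 149.3°.
Since the Moon is past full (waning), take the reflex angle: θ = 360° − 149.3° = 210.7°.
That fraction of the synodic month is 210.7/360 × 29.53 d ≈ 17.28 d.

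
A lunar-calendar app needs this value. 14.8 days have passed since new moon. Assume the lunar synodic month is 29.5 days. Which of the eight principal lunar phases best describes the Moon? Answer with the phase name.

At 14.8/29.5 of the cycle, θ ≈ 181° — the full moon range.

full moon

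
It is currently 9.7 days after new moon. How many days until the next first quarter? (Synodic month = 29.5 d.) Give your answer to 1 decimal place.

27.2 days

First quarter is 0.25 of the way through the cycle: age 0.25 × 29.5 = 7.375 d.
This lunation's first quarter (7.375 d) has passed, so add one period: 36.875 − 9.7 = 27.175 days.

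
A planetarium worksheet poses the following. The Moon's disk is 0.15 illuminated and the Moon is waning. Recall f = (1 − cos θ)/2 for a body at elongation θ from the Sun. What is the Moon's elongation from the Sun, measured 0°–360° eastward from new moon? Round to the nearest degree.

Invert f = (1 − cos θ)/2 to get cos θ = 1 − 2(0.15) = 0.700, hence θ₀ = arccos 0.700 = 45.6°.
A waning Moon lies in 180°–360°, so θ = 360° − 45.6° = 314.4°.

314°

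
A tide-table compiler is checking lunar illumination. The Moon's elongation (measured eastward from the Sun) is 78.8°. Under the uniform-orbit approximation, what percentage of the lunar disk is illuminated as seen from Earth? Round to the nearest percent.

40%

cos 78.8° = 0.194, so f = (1 − 0.194)/2 = 0.403, i.e. 40%.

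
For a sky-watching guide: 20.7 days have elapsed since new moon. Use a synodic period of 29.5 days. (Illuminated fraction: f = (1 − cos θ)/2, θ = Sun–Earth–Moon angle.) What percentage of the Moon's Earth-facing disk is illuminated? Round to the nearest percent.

Elongation θ = 360° × 20.7/29.5 ≈ 252.6°.
Illuminated fraction = (1 − cos 252.6°)/2 = (1 − (-0.299))/2 ≈ 0.649, so 65%.

65%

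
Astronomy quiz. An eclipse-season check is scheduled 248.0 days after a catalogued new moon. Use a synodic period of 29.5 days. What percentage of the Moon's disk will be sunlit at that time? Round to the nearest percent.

248.0/29.5 = 8.407 lunations, so 8 complete cycles and 12.00 d into the next.
The Moon has covered 12.00/29.5 of its cycle, so θ ≈ 360° × 12.00/29.5 = 146.4°.
Illuminated fraction = (1 − cos 146.4°)/2 = (1 − (-0.833))/2 ≈ 0.917, so 92%.

92%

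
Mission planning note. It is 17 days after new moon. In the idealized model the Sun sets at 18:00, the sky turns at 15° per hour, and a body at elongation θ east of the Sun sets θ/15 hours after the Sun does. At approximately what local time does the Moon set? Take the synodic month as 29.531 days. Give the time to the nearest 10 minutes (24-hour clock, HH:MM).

Phase angle: θ = 360°·(17 d)/(29.531 d) = 207.2°.
The Moon trails the Sun by θ/15 = 207.2/15 ≈ 13.82 hours.
18:00 + 13.816 h ≈ 07:49 → 07:50 to the nearest ten minutes.

07:50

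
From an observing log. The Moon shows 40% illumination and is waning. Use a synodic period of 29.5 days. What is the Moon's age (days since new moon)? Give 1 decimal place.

From f = (1 − cos θ)/2: cos θ = 1 − 2×0.40 = 0.200; arccos → 78.5°.
Since the Moon is past full (waning), take the reflex angle: θ = 360° − 78.5° = 281.5°.
That fraction of the synodic month is 281.5/360 × 29.5 d ≈ 23.07 d.

23.1 days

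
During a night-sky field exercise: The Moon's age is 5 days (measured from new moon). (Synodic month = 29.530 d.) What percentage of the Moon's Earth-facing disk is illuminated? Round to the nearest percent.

26%

The Moon has covered 5/29.530 of its cycle, so θ ≈ 360° × 5/29.530 = 61.0°.
Illuminated fraction = (1 − cos 61.0°)/2 = (1 − 0.485)/2 ≈ 0.257, so 26%.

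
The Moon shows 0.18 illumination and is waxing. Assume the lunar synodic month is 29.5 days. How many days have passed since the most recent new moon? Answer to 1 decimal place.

From f = (1 − cos θ)/2: cos θ = 1 − 2×0.18 = 0.640; arccos → 50.2°.
Before full moon the principal value applies: θ = 50.2°.
That fraction of the synodic month is 50.2/360 × 29.5 d ≈ 4.11 d.

4.1 days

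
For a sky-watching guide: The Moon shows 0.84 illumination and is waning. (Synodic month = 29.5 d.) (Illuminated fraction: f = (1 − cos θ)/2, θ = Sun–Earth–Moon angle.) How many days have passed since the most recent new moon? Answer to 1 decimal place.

18.6 days

From f = (1 − cos θ)/2: cos θ = 1 − 2×0.84 = -0.680; arccos → 132.8°.
Since the Moon is past full (waning), take the reflex angle: θ = 360° − 132.8° = 227.2°.
That fraction of the synodic month is 227.2/360 × 29.5 d ≈ 18.61 d.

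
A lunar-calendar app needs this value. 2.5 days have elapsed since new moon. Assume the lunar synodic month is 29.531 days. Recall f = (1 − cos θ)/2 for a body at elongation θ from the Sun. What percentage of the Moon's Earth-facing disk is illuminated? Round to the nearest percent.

Phase angle: θ = 360°·(2.5 d)/(29.531 d) = 30.5°.
Illuminated fraction = (1 − cos 30.5°)/2 = (1 − 0.862)/2 ≈ 0.069, so 7%.

7%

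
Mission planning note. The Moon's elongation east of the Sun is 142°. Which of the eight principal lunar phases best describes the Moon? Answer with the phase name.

waxing gibbous

142° lies in the waxing gibbous sector of the 8-phase cycle.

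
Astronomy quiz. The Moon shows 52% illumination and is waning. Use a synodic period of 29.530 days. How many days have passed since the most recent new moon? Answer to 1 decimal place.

22.0 days

cos θ = 1 − 2f = -0.040, giving a principal value of 92.3°.
A waning Moon lies in 180°–360°, so θ = 360° − 92.3° = 267.7°.
At 360°/29.530 d per day, 267.7° corresponds to 21.96 days.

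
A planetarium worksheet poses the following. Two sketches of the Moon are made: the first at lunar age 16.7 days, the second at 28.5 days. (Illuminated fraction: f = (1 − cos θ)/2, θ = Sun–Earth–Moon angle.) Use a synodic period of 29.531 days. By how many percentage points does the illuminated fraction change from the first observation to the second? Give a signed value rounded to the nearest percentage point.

-95 pp

θ₁ = 360° × 16.7/29.531 = 203.6°, f₁ = (1 − cos θ₁)/2 = 0.958.
θ₂ = 360° × 28.5/29.531 = 347.4°, f₂ = (1 − cos θ₂)/2 = 0.012.
Change = f₂ − f₁ = -0.946 → -95 percentage points.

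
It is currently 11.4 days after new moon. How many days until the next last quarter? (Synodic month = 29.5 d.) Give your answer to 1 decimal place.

10.7 days

Last quarter is 0.75 of the way through the cycle: age 0.75 × 29.5 = 22.125 d.
That is 22.125 − 11.4 = 10.725 days ahead.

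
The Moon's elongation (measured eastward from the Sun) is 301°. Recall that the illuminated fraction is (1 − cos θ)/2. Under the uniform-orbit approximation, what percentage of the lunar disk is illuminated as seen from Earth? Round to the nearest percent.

f = (1 − cos 301°)/2 = (1 − 0.515)/2 ≈ 0.242, i.e. 24%.

24%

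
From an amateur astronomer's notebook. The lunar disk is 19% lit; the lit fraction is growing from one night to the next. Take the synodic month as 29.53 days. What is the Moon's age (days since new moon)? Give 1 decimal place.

cos θ = 1 − 2f = 0.620, giving a principal value of 51.7°.
Before full moon the principal value applies: θ = 51.7°.
Age = 29.53 × 51.7°/360° ≈ 4.24 days.

4.2 days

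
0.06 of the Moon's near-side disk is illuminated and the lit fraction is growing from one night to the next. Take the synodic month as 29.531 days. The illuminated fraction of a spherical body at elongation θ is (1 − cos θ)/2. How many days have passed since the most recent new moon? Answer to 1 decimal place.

2.3 days

cos θ = 1 − 2f = 0.880, giving a principal value of 28.4°.
Before full moon the principal value applies: θ = 28.4°.
That fraction of the synodic month is 28.4/360 × 29.531 d ≈ 2.33 d.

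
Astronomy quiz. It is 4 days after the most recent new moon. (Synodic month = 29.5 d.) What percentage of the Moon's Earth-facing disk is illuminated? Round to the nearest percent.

17%

The Moon has covered 4/29.5 of its cycle, so θ ≈ 360° × 4/29.5 = 48.8°.
With cos θ = 0.659, the lit fraction is (1 − 0.659)/2 ≈ 0.171, so 17%.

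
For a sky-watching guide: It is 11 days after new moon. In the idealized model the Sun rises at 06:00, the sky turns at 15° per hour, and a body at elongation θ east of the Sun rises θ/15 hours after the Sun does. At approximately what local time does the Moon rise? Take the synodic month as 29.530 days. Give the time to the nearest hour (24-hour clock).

Elongation θ = 360° × 11/29.530 ≈ 134.1°.
The Moon trails the Sun by θ/15 = 134.1/15 ≈ 8.94 hours.
06:00 + 8.94 h ≈ 14:56 → 15:00 to the nearest hour.

15:00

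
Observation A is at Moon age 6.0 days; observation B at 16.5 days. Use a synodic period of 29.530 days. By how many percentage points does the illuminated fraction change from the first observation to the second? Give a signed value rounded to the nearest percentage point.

First observation: θ = 360°·6.0/29.530 = 73.1°, so f = 0.355.
Second observation: θ = 201.2°, f = 0.966.
Δf = 0.966 − 0.355 = +0.611, i.e. +61 pp.

+61 pp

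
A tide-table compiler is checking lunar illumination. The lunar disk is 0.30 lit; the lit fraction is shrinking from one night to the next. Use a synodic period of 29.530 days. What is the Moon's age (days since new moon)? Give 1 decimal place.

From f = (1 − cos θ)/2: cos θ = 1 − 2×0.30 = 0.400; arccos → 66.4°.
Since the Moon is past full (waning), take the reflex angle: θ = 360° − 66.4° = 293.6°.
At 360°/29.530 d per day, 293.6° corresponds to 24.08 days.

24.1 days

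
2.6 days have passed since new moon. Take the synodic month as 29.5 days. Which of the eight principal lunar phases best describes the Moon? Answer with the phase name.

θ ≈ 360° × 2.6/29.5 = 32°, which falls in the waxing crescent sector.

waxing crescent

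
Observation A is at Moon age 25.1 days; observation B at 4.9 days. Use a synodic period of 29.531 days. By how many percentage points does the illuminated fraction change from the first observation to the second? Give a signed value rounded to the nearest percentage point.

First observation: θ = 360°·25.1/29.531 = 306.0°, so f = 0.206.
Second observation: θ = 59.7°, f = 0.248.
Δf = 0.248 − 0.206 = +0.042, i.e. +4 pp.

+4 percentage points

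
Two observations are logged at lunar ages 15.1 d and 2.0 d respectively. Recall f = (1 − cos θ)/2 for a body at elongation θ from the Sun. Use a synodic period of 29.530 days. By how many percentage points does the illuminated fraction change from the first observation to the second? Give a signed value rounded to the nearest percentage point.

θ₁ = 360° × 15.1/29.530 = 184.1°, f₁ = (1 − cos θ₁)/2 = 0.999.
θ₂ = 360° × 2.0/29.530 = 24.4°, f₂ = (1 − cos θ₂)/2 = 0.045.
Change = f₂ − f₁ = -0.954 → -95 percentage points.

-95 percentage points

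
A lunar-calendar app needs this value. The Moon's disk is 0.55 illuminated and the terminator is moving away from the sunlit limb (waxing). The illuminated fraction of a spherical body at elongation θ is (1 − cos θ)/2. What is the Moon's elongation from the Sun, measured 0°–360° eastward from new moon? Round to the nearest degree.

cos θ = 1 − 2f = -0.100, giving a principal value of 95.7°.
Before full moon the principal value applies: θ = 95.7°.

96°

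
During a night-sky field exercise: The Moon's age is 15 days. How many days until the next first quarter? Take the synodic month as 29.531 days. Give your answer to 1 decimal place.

21.9 days

First quarter occurs at elongation 90°, i.e. at age 29.531 × 90/360 = 7.383 d.
This lunation's first quarter (7.383 d) has passed, so add one period: 36.914 − 15 = 21.914 days.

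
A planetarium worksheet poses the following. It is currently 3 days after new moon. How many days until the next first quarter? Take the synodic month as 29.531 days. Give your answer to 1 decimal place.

First quarter is 0.25 of the way through the cycle: age 0.25 × 29.531 = 7.383 d.
That is 7.383 − 3 = 4.383 days ahead.

4.4 days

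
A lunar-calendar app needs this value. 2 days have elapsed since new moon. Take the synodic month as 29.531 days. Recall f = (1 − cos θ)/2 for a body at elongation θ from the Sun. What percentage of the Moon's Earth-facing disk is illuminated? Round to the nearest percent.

4%

Phase angle: θ = 360°·(2 d)/(29.531 d) = 24.4°.
cos 24.4° = 0.911, so f = (1 − 0.911)/2 = 0.045, so 4%.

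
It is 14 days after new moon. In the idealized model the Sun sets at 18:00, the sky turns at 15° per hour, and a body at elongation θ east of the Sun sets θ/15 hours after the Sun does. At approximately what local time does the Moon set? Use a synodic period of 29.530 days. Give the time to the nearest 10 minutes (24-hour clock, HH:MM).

05:20

The Moon has covered 14/29.530 of its cycle, so θ ≈ 360° × 14/29.530 = 170.7°.
Delay after the Sun = 170.7° / (15°/h) ≈ 11.38 h.
18:00 + 11.378 h ≈ 05:23 → 05:20 to the nearest ten minutes.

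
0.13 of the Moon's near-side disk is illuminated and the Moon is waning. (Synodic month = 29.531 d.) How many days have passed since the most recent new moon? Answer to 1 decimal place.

From f = (1 − cos θ)/2: cos θ = 1 − 2×0.13 = 0.740; arccos → 42.3°.
Since the Moon is past full (waning), take the reflex angle: θ = 360° − 42.3° = 317.7°.
At 360°/29.531 d per day, 317.7° corresponds to 26.06 days.

26.1 days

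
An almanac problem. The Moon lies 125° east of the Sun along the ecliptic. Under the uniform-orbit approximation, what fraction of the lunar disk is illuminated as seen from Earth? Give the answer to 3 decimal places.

Half-versine of 125°: (1 − (-0.574))/2 = 0.787.

0.787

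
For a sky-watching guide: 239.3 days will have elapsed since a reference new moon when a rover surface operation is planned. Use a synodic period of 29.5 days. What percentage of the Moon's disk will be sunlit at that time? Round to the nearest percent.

239.3 d spans 8 complete synodic months (8 × 29.5 = 236.00 d) plus 3.30 d.
The Moon has covered 3.30/29.5 of its cycle, so θ ≈ 360° × 3.30/29.5 = 40.3°.
With cos θ = 0.763, the lit fraction is (1 − 0.763)/2 ≈ 0.119, so 12%.

12%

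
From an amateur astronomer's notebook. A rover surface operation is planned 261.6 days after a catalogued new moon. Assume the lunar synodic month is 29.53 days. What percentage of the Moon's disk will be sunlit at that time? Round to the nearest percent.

18%

Reduce mod P: 261.6 − 8×29.53 = 25.36 d into the current lunation.
Phase angle: θ = 360°·(25.36 d)/(29.53 d) = 309.2°.
With cos θ = 0.632, the lit fraction is (1 − 0.632)/2 ≈ 0.184, so 18%.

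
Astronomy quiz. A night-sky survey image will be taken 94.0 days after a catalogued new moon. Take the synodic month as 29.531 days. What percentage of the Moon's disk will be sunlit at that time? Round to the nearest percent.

30%

94.0 d spans 3 complete synodic months (3 × 29.531 = 88.59 d) plus 5.41 d.
The Moon has covered 5.41/29.531 of its cycle, so θ ≈ 360° × 5.41/29.531 = 65.9°.
cos 65.9° = 0.408, so f = (1 − 0.408)/2 = 0.296, so 30%.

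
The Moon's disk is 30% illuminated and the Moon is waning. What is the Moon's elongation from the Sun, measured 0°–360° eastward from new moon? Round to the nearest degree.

294°

From f = (1 − cos θ)/2: cos θ = 1 − 2×0.30 = 0.400; arccos → 66.4°.
A waning Moon lies in 180°–360°, so θ = 360° − 66.4° = 293.6°.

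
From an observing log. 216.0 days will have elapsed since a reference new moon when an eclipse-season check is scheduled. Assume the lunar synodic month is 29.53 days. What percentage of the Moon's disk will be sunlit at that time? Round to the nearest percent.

216.0/29.53 = 7.315 lunations, so 7 complete cycles and 9.29 d into the next.
Phase angle: θ = 360°·(9.29 d)/(29.53 d) = 113.3°.
Illuminated fraction = (1 − cos 113.3°)/2 = (1 − (-0.395))/2 ≈ 0.697, so 70%.

70%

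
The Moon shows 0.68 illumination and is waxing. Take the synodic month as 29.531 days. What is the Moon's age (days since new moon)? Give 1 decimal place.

From f = (1 − cos θ)/2: cos θ = 1 − 2×0.68 = -0.360; arccos → 111.1°.
The Moon is waxing (0°–180°), so θ = 111.1° directly.
That fraction of the synodic month is 111.1/360 × 29.531 d ≈ 9.11 d.

9.1 days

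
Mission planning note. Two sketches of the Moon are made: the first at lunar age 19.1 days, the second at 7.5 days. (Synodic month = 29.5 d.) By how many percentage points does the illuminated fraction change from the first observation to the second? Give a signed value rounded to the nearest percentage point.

-29 pp

θ₁ = 360° × 19.1/29.5 = 233.1°, f₁ = (1 − cos θ₁)/2 = 0.800.
θ₂ = 360° × 7.5/29.5 = 91.5°, f₂ = (1 − cos θ₂)/2 = 0.513.
Change = f₂ − f₁ = -0.287 → -29 percentage points.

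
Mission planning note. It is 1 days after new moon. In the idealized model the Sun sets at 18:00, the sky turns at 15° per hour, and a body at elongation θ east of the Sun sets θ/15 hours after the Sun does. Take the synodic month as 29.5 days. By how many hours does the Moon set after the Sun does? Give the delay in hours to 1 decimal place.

0.8 h

Elongation θ = 360° × 1/29.5 ≈ 12.2°.
The Moon trails the Sun by θ/15 = 12.2/15 ≈ 0.81 hours.
So the Moon sets 0.81 h after the Sun.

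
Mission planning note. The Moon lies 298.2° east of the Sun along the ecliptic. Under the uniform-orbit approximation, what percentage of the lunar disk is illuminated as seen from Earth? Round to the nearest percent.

Half-versine of 298.2°: (1 − 0.473)/2 = 0.264, i.e. 26%.

26%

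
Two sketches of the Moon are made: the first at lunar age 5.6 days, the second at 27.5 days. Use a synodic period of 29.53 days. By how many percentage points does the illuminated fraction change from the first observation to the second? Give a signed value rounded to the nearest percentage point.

θ₁ = 360° × 5.6/29.53 = 68.3°, f₁ = (1 − cos θ₁)/2 = 0.315.
θ₂ = 360° × 27.5/29.53 = 335.3°, f₂ = (1 − cos θ₂)/2 = 0.046.
Change = f₂ − f₁ = -0.269 → -27 percentage points.

-27 percentage points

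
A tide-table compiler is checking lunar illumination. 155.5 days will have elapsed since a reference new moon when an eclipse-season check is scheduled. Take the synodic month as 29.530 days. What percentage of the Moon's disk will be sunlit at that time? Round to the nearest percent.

155.5 d spans 5 complete synodic months (5 × 29.530 = 147.65 d) plus 7.85 d.
Elongation θ = 360° × 7.85/29.530 ≈ 95.7°.
With cos θ = (-0.099), the lit fraction is (1 − (-0.099))/2 ≈ 0.550, so 55%.

55%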